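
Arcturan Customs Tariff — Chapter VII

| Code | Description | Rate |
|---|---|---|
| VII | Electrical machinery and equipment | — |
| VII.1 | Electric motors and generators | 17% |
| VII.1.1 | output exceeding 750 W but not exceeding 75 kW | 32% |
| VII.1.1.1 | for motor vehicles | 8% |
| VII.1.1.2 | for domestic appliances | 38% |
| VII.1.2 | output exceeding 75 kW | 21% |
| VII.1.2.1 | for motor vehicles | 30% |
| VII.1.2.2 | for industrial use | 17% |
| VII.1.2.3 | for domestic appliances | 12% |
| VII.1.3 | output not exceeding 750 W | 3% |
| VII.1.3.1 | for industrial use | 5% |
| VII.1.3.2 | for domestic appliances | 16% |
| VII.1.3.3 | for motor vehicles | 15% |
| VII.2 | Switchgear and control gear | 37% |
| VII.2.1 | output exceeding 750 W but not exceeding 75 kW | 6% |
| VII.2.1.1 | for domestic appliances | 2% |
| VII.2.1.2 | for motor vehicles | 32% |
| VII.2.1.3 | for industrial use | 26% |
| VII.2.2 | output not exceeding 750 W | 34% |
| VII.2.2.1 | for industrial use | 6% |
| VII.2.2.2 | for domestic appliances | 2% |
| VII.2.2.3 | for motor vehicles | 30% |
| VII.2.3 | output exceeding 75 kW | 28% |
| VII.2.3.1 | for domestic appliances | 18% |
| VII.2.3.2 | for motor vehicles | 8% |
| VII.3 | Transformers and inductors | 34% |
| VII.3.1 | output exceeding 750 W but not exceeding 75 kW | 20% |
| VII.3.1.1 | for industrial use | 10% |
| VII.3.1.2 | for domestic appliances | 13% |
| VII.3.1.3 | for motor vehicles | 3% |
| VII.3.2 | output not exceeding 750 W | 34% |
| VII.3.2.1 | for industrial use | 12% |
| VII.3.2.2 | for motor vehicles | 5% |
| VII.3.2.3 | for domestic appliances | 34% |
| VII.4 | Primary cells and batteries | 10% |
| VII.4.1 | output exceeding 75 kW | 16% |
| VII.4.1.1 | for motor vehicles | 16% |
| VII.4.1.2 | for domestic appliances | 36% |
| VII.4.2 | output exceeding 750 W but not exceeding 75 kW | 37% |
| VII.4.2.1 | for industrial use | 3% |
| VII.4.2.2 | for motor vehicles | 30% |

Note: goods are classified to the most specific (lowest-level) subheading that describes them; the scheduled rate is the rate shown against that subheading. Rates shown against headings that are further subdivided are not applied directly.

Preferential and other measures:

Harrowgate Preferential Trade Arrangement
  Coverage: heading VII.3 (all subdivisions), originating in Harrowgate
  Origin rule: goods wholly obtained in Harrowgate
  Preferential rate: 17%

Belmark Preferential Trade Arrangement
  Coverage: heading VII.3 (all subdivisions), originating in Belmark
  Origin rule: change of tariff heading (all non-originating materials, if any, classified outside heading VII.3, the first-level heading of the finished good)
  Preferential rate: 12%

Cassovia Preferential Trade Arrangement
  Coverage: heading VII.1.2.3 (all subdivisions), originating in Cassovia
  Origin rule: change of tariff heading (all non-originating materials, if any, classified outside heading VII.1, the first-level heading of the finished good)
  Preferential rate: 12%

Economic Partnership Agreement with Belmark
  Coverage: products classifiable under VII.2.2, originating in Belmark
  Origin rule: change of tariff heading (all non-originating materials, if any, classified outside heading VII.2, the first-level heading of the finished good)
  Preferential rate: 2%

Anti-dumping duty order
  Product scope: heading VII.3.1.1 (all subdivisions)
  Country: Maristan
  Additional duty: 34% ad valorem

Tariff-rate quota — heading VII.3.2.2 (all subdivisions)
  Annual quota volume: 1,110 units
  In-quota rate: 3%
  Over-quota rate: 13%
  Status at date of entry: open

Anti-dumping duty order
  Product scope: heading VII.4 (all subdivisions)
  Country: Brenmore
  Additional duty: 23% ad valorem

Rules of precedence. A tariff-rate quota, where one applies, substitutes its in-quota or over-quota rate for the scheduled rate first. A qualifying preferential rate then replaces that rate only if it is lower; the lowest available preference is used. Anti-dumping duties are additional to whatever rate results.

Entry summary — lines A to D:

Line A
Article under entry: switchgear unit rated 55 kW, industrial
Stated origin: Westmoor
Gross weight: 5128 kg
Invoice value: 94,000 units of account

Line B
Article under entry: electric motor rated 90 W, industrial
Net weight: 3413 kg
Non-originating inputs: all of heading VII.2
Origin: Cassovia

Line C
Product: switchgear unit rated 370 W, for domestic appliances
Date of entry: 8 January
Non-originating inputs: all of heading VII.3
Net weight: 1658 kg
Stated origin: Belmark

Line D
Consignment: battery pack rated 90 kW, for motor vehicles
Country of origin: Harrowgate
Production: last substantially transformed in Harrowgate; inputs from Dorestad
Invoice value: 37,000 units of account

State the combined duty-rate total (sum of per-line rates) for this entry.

49%

Line A: switchgear unit → VII.2; rated 55 kW → VII.2.1; industrial → VII.2.1.3. Scheduled 26%. No special measure applies. → 26%.
Line B: electric motor → VII.1; rated 90 W → VII.1.3; industrial → VII.1.3.1. Scheduled 5%. Cassovia agreement on VII.1.2.3: VII.1.3.1 not covered. → 5%.
Line C: switchgear unit → VII.2; rated 370 W → VII.2.2; for domestic appliances → VII.2.2.2. Scheduled 2%. Belmark agreement on VII.3: VII.2.2.2 not covered; Belmark agreement on VII.2.2: CTH met → 2% available; preference 2% not lower than 2% → no reduction. → 2%.
Line D: battery pack → VII.4; rated 90 kW → VII.4.1; for motor vehicles → VII.4.1.1. Scheduled 16%. Harrowgate agreement on VII.3: VII.4.1.1 not covered. → 16%.
Sum: 26% + 5% + 2% + 16% = 49%.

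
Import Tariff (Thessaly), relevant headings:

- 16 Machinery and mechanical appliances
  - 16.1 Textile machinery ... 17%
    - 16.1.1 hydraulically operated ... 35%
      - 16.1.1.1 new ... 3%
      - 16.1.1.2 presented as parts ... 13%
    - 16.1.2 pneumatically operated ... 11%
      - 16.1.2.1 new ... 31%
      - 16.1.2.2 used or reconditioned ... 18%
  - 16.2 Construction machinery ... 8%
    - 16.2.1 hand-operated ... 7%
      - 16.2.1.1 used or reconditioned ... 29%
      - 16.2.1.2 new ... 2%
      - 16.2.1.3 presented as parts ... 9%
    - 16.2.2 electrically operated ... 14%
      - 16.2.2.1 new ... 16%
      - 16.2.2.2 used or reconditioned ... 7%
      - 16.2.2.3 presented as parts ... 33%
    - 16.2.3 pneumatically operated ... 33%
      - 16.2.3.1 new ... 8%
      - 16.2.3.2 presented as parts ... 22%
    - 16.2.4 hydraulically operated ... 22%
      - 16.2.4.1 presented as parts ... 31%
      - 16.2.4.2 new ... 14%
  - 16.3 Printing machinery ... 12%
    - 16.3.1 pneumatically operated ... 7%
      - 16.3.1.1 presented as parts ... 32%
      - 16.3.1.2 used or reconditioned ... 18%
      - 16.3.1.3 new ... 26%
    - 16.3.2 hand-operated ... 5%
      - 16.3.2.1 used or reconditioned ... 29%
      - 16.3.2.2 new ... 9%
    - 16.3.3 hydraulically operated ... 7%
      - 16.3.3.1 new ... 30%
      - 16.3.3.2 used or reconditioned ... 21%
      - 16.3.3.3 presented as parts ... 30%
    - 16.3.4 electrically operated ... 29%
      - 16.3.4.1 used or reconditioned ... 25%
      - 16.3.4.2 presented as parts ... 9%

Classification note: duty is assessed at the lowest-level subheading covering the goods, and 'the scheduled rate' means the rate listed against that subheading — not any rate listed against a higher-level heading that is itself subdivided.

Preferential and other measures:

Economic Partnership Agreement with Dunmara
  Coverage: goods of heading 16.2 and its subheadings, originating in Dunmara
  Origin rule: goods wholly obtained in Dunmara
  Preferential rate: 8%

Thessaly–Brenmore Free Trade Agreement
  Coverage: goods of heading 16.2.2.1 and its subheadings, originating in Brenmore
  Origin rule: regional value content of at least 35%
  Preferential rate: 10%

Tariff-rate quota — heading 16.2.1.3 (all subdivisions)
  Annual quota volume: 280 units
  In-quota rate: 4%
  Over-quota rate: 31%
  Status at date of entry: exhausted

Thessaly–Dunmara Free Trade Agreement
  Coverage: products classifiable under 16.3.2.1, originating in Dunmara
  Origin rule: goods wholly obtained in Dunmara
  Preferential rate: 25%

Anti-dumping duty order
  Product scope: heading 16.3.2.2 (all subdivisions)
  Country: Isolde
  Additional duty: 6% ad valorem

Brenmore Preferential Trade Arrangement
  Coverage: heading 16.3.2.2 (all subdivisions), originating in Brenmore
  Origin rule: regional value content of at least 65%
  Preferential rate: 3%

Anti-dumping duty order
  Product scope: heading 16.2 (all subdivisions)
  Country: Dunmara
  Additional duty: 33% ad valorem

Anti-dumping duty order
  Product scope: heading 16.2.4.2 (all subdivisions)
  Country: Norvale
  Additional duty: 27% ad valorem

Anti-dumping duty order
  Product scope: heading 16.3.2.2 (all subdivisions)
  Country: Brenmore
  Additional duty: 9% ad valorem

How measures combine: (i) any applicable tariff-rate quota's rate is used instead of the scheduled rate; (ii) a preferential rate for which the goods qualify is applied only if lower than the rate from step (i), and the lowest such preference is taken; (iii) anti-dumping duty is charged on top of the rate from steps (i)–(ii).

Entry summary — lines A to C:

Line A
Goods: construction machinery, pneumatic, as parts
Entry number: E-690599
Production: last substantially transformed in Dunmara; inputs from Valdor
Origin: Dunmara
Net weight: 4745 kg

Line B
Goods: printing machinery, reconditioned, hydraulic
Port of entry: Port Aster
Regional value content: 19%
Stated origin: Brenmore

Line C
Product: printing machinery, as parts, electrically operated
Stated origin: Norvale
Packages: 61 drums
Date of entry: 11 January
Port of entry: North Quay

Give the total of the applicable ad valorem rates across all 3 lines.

Line A: construction → 16.2; pneumatic → 16.2.3; as parts → 16.2.3.2. Scheduled 22%. Dunmara agreement on 16.2: not wholly obtained; Dunmara agreement on 16.3.2.1: 16.2.3.2 not covered; anti-dumping (Dunmara, 16.2): +33%; total 22% + 33% = 55%. → 55%.
Line B: printing → 16.3; hydraulic → 16.3.3; reconditioned → 16.3.3.2. Scheduled 21%. Brenmore agreement on 16.2.2.1: 16.3.3.2 not covered; Brenmore agreement on 16.3.2.2: 16.3.3.2 not covered. → 21%.
Line C: printing → 16.3; electrically operated → 16.3.4; as parts → 16.3.4.2. Scheduled 9%. No special measure applies. → 9%.
Sum: 55% + 21% + 9% = 85%.

85%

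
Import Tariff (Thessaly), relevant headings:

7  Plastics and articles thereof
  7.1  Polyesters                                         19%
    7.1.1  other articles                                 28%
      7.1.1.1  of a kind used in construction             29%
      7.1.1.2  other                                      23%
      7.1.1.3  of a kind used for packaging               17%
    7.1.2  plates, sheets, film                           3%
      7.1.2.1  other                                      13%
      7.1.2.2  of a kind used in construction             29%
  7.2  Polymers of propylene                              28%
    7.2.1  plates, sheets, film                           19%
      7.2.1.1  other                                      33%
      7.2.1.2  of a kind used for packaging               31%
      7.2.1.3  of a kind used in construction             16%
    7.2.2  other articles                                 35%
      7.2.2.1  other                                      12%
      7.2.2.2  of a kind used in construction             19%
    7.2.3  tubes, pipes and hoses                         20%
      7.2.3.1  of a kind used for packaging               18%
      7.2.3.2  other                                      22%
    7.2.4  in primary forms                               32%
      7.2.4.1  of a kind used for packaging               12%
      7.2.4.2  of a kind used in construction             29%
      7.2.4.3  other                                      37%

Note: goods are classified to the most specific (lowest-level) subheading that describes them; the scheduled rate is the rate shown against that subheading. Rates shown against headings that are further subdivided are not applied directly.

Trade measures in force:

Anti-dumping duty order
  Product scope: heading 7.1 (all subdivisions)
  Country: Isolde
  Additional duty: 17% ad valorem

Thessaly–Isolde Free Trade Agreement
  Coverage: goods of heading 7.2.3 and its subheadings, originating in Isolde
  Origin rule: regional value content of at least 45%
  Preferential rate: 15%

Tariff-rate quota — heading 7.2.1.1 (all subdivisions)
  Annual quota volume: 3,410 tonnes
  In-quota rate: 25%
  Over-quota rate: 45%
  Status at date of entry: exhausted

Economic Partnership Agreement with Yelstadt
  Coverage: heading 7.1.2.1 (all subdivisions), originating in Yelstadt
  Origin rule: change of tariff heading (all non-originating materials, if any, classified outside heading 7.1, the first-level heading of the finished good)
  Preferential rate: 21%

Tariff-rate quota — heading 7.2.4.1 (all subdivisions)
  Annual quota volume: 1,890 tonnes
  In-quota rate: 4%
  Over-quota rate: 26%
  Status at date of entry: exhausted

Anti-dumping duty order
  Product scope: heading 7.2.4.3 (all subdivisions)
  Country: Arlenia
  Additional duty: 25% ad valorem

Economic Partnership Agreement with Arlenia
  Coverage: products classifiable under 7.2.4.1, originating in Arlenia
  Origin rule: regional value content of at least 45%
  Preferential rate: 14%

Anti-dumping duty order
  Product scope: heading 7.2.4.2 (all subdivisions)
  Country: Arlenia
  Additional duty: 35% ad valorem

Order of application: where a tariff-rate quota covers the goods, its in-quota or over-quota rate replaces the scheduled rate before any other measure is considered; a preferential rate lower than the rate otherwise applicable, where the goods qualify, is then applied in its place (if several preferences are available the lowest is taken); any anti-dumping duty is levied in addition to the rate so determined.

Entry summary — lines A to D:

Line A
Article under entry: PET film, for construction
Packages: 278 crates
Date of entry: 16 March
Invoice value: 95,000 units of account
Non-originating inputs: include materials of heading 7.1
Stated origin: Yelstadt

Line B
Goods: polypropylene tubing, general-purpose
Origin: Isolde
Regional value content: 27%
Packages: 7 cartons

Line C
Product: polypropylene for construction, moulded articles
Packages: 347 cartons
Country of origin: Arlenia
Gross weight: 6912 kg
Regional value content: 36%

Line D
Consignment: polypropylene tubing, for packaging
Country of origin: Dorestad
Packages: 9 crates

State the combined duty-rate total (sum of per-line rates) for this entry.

88%

Line A: PET → 7.1; film → 7.1.2; for construction → 7.1.2.2. Scheduled 29%. Yelstadt agreement on 7.1.2.1: 7.1.2.2 not covered. → 29%.
Line B: polypropylene → 7.2; tubing → 7.2.3; general-purpose → 7.2.3.2. Scheduled 22%. Isolde agreement on 7.2.3: RVC < 45%. → 22%.
Line C: polypropylene → 7.2; moulded articles → 7.2.2; for construction → 7.2.2.2. Scheduled 19%. Arlenia agreement on 7.2.4.1: 7.2.2.2 not covered. → 19%.
Line D: polypropylene → 7.2; tubing → 7.2.3; for packaging → 7.2.3.1. Scheduled 18%. No special measure applies. → 18%.
Sum: 29% + 22% + 19% + 18% = 88%.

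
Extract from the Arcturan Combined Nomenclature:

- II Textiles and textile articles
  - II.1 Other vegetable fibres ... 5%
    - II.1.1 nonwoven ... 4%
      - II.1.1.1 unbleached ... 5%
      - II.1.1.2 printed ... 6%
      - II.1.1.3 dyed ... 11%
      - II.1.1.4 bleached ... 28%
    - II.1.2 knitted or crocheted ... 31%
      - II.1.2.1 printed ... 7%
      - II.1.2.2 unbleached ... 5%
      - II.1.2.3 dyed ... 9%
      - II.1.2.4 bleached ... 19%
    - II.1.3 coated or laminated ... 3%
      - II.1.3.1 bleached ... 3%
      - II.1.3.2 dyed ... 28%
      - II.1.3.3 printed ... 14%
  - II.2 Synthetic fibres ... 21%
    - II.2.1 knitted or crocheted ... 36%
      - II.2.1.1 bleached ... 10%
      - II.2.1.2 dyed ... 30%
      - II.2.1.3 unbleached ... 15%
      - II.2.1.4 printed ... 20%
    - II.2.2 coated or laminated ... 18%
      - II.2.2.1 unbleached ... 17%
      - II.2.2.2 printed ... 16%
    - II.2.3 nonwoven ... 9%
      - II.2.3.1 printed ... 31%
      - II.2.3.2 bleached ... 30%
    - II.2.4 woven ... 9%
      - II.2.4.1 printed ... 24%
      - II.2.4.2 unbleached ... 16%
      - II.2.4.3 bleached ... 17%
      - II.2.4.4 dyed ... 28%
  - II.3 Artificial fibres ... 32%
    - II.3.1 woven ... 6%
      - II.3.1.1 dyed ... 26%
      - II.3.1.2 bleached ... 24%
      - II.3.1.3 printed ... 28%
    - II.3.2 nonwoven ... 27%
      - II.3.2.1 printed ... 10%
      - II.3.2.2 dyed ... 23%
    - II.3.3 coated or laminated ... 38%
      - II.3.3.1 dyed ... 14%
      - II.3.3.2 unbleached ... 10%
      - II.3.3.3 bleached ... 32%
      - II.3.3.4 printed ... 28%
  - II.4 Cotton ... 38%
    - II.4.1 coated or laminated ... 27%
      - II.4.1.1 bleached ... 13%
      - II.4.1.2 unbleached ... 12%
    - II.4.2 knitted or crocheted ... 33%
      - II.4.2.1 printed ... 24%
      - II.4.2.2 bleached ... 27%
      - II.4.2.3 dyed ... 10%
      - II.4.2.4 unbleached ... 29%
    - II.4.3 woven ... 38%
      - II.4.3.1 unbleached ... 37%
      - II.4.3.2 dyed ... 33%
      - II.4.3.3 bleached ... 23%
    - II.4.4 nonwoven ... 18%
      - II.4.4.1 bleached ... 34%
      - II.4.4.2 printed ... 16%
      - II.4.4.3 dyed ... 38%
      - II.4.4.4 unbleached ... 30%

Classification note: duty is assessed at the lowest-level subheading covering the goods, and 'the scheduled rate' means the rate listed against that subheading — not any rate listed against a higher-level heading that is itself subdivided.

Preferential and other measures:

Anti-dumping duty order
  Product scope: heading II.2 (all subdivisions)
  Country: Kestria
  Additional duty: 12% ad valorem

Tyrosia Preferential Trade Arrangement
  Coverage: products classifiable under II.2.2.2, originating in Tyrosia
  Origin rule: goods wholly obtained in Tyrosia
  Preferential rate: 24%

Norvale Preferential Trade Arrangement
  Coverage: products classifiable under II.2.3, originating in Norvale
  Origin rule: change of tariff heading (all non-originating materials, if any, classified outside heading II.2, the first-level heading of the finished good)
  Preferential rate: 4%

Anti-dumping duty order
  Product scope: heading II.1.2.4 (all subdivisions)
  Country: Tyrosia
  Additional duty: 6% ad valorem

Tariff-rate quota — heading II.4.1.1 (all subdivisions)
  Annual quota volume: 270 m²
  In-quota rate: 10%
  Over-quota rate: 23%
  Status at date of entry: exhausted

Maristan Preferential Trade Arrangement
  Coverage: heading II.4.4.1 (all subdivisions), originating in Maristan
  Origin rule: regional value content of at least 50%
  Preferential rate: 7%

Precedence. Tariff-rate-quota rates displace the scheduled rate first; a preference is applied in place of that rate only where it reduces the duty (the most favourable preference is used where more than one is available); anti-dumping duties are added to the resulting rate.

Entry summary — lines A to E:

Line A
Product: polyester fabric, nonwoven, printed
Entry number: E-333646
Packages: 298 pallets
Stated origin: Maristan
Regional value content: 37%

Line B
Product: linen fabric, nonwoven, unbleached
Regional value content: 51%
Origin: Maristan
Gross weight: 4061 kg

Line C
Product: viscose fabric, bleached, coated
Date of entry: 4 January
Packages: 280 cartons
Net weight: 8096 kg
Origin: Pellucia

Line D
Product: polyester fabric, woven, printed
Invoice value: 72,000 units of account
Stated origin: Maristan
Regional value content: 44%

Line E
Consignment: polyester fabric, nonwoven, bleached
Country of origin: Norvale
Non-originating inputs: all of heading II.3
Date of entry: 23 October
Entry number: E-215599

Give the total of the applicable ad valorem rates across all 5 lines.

Line A: polyester → II.2; nonwoven → II.2.3; printed → II.2.3.1. Scheduled 31%. Maristan agreement on II.4.4.1: II.2.3.1 not covered. → 31%.
Line B: linen → II.1; nonwoven → II.1.1; unbleached → II.1.1.1. Scheduled 5%. Maristan agreement on II.4.4.1: II.1.1.1 not covered. → 5%.
Line C: viscose → II.3; coated → II.3.3; bleached → II.3.3.3. Scheduled 32%. No special measure applies. → 32%.
Line D: polyester → II.2; woven → II.2.4; printed → II.2.4.1. Scheduled 24%. Maristan agreement on II.4.4.1: II.2.4.1 not covered. → 24%.
Line E: polyester → II.2; nonwoven → II.2.3; bleached → II.2.3.2. Scheduled 30%. Norvale agreement on II.2.3: CTH met → 4% available; preferential 4%. → 4%.
Sum: 31% + 5% + 32% + 24% + 4% = 96%.

96%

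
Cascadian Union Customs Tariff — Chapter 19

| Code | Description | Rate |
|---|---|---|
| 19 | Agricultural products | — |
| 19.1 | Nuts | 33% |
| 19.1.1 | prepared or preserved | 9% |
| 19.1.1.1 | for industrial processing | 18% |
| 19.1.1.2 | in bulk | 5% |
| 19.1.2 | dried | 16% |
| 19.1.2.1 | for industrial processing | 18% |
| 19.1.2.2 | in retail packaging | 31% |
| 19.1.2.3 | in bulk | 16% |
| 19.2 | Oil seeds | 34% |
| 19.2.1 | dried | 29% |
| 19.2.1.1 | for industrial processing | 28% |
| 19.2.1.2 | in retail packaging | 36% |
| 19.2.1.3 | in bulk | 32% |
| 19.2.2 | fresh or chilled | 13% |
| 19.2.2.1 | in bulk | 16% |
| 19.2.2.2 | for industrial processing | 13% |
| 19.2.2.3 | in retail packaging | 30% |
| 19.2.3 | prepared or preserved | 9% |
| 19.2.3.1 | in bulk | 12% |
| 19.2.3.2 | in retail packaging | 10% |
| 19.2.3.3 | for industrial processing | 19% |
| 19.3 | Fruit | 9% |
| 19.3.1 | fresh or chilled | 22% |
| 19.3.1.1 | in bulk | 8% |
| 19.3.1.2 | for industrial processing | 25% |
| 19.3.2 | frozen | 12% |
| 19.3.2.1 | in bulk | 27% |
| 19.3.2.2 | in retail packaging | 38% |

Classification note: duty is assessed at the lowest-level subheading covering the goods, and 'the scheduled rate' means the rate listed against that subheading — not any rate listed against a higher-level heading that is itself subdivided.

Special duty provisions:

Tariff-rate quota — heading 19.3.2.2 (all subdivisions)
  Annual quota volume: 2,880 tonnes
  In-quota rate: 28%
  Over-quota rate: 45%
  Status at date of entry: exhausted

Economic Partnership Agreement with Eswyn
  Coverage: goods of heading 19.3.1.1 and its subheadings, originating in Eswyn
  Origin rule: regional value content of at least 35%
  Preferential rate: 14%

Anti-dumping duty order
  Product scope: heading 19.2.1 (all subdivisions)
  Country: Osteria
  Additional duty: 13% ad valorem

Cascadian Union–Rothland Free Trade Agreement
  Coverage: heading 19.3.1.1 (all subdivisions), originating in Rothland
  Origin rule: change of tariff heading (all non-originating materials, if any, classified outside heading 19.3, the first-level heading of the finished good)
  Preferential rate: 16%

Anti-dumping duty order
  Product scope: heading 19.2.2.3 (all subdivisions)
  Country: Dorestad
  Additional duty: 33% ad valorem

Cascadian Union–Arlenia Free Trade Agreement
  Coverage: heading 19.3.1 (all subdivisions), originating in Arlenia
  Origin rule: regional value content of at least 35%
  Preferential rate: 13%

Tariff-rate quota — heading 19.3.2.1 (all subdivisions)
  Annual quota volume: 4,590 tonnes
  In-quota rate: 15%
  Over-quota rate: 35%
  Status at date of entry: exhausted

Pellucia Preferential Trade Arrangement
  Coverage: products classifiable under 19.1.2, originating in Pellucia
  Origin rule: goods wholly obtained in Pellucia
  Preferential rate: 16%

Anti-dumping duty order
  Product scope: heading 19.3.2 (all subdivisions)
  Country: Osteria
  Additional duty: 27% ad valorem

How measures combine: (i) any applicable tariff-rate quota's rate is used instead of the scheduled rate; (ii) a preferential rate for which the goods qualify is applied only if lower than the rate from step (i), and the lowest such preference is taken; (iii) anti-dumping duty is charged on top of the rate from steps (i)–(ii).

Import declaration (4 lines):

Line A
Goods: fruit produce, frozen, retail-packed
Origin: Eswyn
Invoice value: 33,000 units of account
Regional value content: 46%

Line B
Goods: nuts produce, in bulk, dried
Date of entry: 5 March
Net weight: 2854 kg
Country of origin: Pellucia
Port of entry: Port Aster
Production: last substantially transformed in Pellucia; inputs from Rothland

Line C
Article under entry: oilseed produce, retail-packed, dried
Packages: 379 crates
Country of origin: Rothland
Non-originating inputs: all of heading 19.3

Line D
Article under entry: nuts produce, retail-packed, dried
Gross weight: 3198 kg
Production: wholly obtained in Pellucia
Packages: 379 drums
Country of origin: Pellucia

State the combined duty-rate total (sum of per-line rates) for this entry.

Line A: fruit → 19.3; frozen → 19.3.2; retail-packed → 19.3.2.2. Scheduled 38%. quota on 19.3.2.2 exhausted → over-quota 45%; Eswyn agreement on 19.3.1.1: 19.3.2.2 not covered. → 45%.
Line B: nuts → 19.1; dried → 19.1.2; in bulk → 19.1.2.3. Scheduled 16%. Pellucia agreement on 19.1.2: not wholly obtained. → 16%.
Line C: oilseed → 19.2; dried → 19.2.1; retail-packed → 19.2.1.2. Scheduled 36%. Rothland agreement on 19.3.1.1: 19.2.1.2 not covered. → 36%.
Line D: nuts → 19.1; dried → 19.1.2; retail-packed → 19.1.2.2. Scheduled 31%. Pellucia agreement on 19.1.2: wholly obtained → 16% available; preferential 16%. → 16%.
Sum: 45% + 16% + 36% + 16% = 113%.

113%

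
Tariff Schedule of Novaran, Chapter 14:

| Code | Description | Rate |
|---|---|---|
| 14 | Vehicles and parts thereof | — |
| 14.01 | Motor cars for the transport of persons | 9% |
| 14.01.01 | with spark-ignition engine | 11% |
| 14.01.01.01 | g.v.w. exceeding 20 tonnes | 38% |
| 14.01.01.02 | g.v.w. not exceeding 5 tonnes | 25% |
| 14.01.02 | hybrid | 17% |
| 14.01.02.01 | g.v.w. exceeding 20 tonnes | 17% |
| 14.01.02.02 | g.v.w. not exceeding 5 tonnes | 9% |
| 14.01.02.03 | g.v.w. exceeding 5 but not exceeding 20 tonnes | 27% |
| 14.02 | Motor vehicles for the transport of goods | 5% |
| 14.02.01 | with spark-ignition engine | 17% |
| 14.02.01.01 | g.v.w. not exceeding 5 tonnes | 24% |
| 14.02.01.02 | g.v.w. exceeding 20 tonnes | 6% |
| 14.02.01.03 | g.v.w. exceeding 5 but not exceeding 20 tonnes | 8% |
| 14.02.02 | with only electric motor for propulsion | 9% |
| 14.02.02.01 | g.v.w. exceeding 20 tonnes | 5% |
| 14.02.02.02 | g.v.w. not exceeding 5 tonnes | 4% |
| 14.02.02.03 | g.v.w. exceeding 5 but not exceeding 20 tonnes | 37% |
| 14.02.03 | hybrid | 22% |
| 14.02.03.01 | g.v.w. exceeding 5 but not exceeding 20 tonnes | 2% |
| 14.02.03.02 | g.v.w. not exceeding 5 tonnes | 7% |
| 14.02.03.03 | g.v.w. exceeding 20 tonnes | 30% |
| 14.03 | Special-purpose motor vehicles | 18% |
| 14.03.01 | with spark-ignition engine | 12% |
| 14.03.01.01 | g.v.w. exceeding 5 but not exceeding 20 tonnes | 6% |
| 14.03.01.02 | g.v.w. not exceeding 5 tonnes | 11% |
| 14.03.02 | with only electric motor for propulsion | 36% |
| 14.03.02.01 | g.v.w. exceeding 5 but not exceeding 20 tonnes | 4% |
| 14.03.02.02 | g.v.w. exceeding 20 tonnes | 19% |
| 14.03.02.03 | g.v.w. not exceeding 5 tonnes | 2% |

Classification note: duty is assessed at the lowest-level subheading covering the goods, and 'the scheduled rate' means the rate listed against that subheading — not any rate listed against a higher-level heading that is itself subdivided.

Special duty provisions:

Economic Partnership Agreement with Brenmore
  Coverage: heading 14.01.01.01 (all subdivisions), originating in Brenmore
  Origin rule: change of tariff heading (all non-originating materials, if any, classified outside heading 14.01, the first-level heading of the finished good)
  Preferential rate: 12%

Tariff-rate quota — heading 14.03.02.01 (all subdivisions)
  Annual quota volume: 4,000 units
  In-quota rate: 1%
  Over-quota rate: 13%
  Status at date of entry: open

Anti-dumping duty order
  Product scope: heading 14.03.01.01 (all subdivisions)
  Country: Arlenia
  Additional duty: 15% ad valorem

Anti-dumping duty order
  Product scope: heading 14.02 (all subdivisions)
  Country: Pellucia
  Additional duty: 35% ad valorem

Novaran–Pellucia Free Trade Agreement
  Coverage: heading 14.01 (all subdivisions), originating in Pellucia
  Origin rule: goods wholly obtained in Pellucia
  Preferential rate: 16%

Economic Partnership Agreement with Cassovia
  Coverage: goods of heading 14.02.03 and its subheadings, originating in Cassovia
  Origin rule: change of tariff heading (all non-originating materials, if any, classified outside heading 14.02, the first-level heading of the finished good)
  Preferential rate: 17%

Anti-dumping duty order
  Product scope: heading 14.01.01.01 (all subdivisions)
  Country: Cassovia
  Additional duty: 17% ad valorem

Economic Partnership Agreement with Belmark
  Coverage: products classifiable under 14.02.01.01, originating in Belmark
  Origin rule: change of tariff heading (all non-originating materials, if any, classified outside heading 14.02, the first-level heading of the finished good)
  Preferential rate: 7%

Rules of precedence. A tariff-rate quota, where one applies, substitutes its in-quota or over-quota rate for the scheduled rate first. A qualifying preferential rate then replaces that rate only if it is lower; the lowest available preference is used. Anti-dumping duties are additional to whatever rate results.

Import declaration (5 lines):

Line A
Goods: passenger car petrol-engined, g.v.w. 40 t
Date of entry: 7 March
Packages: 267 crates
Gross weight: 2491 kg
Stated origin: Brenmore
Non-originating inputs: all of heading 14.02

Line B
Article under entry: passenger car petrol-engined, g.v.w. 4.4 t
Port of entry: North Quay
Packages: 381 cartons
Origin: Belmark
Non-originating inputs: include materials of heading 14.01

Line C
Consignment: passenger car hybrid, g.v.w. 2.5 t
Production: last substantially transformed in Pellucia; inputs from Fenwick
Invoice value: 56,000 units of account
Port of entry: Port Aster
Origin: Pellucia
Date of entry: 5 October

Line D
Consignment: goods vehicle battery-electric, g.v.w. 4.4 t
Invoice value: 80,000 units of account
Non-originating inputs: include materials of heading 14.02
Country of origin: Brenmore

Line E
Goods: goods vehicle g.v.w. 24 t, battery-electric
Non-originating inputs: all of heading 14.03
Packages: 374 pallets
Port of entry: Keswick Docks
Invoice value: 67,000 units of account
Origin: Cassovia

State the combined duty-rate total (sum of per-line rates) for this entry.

55%

Line A: passenger car → 14.01; petrol-engined → 14.01.01; g.v.w. 40 t → 14.01.01.01. Scheduled 38%. Brenmore agreement on 14.01.01.01: CTH met → 12% available; preferential 12%. → 12%.
Line B: passenger car → 14.01; petrol-engined → 14.01.01; g.v.w. 4.4 t → 14.01.01.02. Scheduled 25%. Belmark agreement on 14.02.01.01: 14.01.01.02 not covered. → 25%.
Line C: passenger car → 14.01; hybrid → 14.01.02; g.v.w. 2.5 t → 14.01.02.02. Scheduled 9%. Pellucia agreement on 14.01: not wholly obtained. → 9%.
Line D: goods vehicle → 14.02; battery-electric → 14.02.02; g.v.w. 4.4 t → 14.02.02.02. Scheduled 4%. Brenmore agreement on 14.01.01.01: 14.02.02.02 not covered. → 4%.
Line E: goods vehicle → 14.02; battery-electric → 14.02.02; g.v.w. 24 t → 14.02.02.01. Scheduled 5%. Cassovia agreement on 14.02.03: 14.02.02.01 not covered. → 5%.
Sum: 12% + 25% + 9% + 4% + 5% = 55%.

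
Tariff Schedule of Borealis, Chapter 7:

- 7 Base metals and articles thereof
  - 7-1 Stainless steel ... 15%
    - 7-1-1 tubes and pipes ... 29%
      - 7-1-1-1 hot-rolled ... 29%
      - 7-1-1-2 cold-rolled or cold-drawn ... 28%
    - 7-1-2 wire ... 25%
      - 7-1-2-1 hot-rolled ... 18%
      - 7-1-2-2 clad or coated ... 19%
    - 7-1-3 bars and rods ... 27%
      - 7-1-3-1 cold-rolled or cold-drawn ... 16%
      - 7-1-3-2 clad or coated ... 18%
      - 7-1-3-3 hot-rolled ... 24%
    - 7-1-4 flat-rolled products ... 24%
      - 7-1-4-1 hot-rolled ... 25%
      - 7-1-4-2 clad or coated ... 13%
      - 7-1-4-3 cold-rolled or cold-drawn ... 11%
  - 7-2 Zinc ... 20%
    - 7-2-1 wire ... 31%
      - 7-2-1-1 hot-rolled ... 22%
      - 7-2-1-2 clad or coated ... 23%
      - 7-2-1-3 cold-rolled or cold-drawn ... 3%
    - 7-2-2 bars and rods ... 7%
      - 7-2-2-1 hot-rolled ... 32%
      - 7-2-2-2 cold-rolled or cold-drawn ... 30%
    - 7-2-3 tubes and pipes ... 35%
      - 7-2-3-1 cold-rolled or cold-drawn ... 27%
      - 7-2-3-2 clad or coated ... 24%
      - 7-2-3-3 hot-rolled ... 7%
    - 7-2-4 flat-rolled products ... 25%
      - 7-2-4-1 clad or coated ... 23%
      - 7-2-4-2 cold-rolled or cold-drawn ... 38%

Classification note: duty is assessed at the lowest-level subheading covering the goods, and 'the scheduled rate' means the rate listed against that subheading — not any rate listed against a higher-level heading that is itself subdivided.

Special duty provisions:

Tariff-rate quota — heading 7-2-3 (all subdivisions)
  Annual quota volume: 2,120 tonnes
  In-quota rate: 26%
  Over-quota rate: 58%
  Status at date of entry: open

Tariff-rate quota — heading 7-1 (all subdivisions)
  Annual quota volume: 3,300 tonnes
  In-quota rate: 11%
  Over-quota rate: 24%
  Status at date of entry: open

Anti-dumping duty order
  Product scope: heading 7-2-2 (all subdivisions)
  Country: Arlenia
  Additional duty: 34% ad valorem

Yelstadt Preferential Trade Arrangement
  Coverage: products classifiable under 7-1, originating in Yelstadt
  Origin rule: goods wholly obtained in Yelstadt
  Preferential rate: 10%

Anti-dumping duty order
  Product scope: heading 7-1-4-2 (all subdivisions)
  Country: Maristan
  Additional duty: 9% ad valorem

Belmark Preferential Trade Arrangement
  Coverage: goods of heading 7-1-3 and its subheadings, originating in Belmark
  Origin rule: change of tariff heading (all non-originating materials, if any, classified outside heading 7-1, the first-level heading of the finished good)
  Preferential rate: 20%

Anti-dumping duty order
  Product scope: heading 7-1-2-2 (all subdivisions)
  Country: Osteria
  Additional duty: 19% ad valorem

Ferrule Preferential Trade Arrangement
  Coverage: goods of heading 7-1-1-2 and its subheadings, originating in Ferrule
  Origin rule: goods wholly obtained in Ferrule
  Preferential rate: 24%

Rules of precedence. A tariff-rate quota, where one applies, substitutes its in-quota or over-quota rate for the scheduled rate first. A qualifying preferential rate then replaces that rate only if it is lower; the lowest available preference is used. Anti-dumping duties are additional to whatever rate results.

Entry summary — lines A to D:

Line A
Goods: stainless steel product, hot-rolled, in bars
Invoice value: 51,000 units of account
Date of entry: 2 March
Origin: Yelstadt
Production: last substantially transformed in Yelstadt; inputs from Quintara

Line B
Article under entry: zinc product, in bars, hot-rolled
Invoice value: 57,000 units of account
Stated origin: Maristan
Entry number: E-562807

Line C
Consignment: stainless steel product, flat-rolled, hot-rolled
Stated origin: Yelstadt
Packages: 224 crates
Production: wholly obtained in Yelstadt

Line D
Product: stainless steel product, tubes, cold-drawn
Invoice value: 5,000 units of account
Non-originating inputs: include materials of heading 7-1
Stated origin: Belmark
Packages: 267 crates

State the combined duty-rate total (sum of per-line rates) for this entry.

Line A: stainless steel → 7-1; in bars → 7-1-3; hot-rolled → 7-1-3-3. Scheduled 24%. quota on 7-1 open → in-quota 11%; Yelstadt agreement on 7-1: not wholly obtained. → 11%.
Line B: zinc → 7-2; in bars → 7-2-2; hot-rolled → 7-2-2-1. Scheduled 32%. No special measure applies. → 32%.
Line C: stainless steel → 7-1; flat-rolled → 7-1-4; hot-rolled → 7-1-4-1. Scheduled 25%. quota on 7-1 open → in-quota 11%; Yelstadt agreement on 7-1: wholly obtained → 10% available; preferential 10%. → 10%.
Line D: stainless steel → 7-1; tubes → 7-1-1; cold-drawn → 7-1-1-2. Scheduled 28%. quota on 7-1 open → in-quota 11%; Belmark agreement on 7-1-3: 7-1-1-2 not covered. → 11%.
Sum: 11% + 32% + 10% + 11% = 64%.

64%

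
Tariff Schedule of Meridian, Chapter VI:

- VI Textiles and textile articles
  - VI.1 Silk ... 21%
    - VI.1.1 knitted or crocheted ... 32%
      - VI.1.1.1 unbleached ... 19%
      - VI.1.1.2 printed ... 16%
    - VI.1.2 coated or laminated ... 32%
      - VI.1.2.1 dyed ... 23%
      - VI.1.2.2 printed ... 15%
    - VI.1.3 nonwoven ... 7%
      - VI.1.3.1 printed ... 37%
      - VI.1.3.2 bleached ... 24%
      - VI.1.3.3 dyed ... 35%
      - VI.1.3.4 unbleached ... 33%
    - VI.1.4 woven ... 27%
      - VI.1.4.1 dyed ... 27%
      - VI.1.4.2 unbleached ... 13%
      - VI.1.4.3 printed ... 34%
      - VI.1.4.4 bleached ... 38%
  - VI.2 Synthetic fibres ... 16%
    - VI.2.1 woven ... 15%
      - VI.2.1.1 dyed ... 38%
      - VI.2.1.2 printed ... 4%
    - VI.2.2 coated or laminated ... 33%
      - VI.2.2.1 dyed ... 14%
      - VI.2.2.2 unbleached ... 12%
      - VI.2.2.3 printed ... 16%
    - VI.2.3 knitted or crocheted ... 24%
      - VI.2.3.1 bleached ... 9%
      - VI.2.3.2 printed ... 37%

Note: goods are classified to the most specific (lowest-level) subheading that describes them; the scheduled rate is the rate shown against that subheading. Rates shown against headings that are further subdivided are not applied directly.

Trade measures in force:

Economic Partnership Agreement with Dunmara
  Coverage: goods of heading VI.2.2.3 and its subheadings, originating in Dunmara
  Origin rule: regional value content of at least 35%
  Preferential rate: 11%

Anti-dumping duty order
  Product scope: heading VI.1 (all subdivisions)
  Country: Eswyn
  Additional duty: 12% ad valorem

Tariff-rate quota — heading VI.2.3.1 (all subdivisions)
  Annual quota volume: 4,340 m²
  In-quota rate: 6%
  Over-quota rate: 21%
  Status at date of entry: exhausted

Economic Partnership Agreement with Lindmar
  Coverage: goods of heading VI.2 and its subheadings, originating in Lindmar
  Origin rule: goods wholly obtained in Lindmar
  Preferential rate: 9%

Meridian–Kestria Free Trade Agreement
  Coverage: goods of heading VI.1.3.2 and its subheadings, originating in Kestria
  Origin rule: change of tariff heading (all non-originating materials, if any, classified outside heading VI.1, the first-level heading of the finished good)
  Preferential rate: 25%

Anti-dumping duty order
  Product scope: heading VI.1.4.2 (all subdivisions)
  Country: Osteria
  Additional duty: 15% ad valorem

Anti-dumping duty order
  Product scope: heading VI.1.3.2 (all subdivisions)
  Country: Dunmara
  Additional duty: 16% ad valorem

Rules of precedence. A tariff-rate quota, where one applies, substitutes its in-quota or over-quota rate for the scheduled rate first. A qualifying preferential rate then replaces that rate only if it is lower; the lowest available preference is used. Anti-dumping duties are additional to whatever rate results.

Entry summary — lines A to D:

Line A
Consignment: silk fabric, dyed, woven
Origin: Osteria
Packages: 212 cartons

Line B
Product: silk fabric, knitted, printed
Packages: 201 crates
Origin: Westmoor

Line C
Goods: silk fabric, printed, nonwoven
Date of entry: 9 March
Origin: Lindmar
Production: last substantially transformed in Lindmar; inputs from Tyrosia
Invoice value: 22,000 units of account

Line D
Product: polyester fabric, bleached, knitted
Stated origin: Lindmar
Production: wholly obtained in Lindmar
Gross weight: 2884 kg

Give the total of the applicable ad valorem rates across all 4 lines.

Line A: silk → VI.1; woven → VI.1.4; dyed → VI.1.4.1. Scheduled 27%. No special measure applies. → 27%.
Line B: silk → VI.1; knitted → VI.1.1; printed → VI.1.1.2. Scheduled 16%. No special measure applies. → 16%.
Line C: silk → VI.1; nonwoven → VI.1.3; printed → VI.1.3.1. Scheduled 37%. Lindmar agreement on VI.2: VI.1.3.1 not covered. → 37%.
Line D: polyester → VI.2; knitted → VI.2.3; bleached → VI.2.3.1. Scheduled 9%. quota on VI.2.3.1 exhausted → over-quota 21%; Lindmar agreement on VI.2: wholly obtained → 9% available; preferential 9%. → 9%.
Sum: 27% + 16% + 37% + 9% = 89%.

89%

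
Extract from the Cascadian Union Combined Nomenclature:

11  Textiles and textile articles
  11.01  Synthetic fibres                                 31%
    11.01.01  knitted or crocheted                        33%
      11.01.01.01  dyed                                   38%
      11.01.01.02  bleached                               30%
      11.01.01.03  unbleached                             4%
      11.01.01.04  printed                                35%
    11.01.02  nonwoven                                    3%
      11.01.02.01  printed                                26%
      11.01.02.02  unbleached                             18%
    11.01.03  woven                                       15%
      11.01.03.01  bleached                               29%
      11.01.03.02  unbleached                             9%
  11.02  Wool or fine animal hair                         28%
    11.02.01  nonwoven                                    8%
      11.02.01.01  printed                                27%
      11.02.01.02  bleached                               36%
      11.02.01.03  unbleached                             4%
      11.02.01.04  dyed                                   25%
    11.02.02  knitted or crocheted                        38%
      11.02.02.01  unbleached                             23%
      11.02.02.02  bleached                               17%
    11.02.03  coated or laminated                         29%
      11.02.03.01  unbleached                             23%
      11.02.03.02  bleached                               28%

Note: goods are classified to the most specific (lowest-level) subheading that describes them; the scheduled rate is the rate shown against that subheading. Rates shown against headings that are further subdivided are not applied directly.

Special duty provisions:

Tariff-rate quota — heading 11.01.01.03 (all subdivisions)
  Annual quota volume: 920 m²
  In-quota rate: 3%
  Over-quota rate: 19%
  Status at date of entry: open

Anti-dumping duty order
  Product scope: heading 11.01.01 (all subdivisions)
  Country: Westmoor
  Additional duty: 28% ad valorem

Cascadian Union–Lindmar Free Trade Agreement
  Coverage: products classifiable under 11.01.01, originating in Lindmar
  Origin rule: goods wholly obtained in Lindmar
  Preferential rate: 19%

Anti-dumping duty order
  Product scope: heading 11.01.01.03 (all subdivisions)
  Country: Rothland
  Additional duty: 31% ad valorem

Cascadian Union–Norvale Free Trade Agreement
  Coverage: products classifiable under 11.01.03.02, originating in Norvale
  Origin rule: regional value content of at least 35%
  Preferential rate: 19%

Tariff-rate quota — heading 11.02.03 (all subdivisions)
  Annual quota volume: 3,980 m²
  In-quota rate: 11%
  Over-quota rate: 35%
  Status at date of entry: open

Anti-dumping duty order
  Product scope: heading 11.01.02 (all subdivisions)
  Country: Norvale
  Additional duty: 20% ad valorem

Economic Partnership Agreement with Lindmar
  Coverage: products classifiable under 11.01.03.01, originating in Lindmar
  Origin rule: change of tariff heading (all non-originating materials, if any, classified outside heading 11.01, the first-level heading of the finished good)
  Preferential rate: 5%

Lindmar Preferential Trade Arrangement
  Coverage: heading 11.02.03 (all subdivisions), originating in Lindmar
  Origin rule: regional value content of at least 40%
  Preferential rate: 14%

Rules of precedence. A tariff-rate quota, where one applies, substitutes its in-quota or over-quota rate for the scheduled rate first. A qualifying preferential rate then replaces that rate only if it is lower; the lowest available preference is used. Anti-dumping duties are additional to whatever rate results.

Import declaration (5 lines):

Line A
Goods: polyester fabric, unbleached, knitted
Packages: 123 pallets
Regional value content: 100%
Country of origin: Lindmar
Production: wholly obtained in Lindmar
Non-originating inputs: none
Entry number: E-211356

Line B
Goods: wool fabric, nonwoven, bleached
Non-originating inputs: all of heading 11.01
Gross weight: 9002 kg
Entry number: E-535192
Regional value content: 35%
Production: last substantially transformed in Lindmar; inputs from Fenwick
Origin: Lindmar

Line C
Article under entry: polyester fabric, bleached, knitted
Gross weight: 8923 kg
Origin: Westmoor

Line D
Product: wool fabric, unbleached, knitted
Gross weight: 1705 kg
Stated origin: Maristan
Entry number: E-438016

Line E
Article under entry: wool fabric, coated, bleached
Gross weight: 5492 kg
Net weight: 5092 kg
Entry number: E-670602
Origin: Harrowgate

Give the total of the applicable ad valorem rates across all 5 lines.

131%

Line A: polyester → 11.01; knitted → 11.01.01; unbleached → 11.01.01.03. Scheduled 4%. quota on 11.01.01.03 open → in-quota 3%; Lindmar agreement on 11.01.01: wholly obtained → 19% available; Lindmar agreement on 11.01.03.01: 11.01.01.03 not covered; Lindmar agreement on 11.02.03: 11.01.01.03 not covered; preference 19% not lower than 3% → no reduction. → 3%.
Line B: wool → 11.02; nonwoven → 11.02.01; bleached → 11.02.01.02. Scheduled 36%. Lindmar agreement on 11.01.01: 11.02.01.02 not covered; Lindmar agreement on 11.01.03.01: 11.02.01.02 not covered; Lindmar agreement on 11.02.03: 11.02.01.02 not covered. → 36%.
Line C: polyester → 11.01; knitted → 11.01.01; bleached → 11.01.01.02. Scheduled 30%. anti-dumping (Westmoor, 11.01.01): +28%; total 30% + 28% = 58%. → 58%.
Line D: wool → 11.02; knitted → 11.02.02; unbleached → 11.02.02.01. Scheduled 23%. No special measure applies. → 23%.
Line E: wool → 11.02; coated → 11.02.03; bleached → 11.02.03.02. Scheduled 28%. quota on 11.02.03 open → in-quota 11%. → 11%.
Sum: 3% + 36% + 58% + 23% + 11% = 131%.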